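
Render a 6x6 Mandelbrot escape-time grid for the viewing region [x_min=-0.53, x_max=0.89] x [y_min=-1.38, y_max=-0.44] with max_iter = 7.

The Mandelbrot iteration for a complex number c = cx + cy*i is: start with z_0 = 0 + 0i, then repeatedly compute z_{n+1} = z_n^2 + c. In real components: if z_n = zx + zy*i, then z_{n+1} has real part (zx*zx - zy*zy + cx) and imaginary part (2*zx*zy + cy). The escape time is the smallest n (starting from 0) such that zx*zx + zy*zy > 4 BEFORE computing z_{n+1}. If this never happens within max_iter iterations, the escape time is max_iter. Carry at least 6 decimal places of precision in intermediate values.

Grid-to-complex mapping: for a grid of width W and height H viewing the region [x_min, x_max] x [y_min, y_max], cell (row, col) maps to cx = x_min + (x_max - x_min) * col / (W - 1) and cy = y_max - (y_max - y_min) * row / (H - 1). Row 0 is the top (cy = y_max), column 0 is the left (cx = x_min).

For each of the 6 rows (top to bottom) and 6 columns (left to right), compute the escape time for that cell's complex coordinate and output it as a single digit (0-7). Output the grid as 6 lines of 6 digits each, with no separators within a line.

(row=0, col=0): c = -0.5300 + -0.4400i → escape time 7
(row=0, col=1): c = -0.2460 + -0.4400i → escape time 7
(row=0, col=2): c = 0.0380 + -0.4400i → escape time 7
(row=0, col=3): c = 0.3220 + -0.4400i → escape time 7
(row=0, col=4): c = 0.6060 + -0.4400i → escape time 4
(row=0, col=5): c = 0.8900 + -0.4400i → escape time 3
(row=1, col=0): c = -0.5300 + -0.6280i → escape time 7
(row=1, col=1): c = -0.2460 + -0.6280i → escape time 7
(row=1, col=2): c = 0.0380 + -0.6280i → escape time 7
(row=1, col=3): c = 0.3220 + -0.6280i → escape time 7
(row=1, col=4): c = 0.6060 + -0.6280i → escape time 3
(row=1, col=5): c = 0.8900 + -0.6280i → escape time 2
(row=2, col=0): c = -0.5300 + -0.8160i → escape time 5
(row=2, col=1): c = -0.2460 + -0.8160i → escape time 7
(row=2, col=2): c = 0.0380 + -0.8160i → escape time 7
(row=2, col=3): c = 0.3220 + -0.8160i → escape time 4
(row=2, col=4): c = 0.6060 + -0.8160i → escape time 3
(row=2, col=5): c = 0.8900 + -0.8160i → escape time 2
(row=3, col=0): c = -0.5300 + -1.0040i → escape time 4
(row=3, col=1): c = -0.2460 + -1.0040i → escape time 6
(row=3, col=2): c = 0.0380 + -1.0040i → escape time 5
(row=3, col=3): c = 0.3220 + -1.0040i → escape time 3
(row=3, col=4): c = 0.6060 + -1.0040i → escape time 2
(row=3, col=5): c = 0.8900 + -1.0040i → escape time 2
(row=4, col=0): c = -0.5300 + -1.1920i → escape time 3
(row=4, col=1): c = -0.2460 + -1.1920i → escape time 3
(row=4, col=2): c = 0.0380 + -1.1920i → escape time 3
(row=4, col=3): c = 0.3220 + -1.1920i → escape time 2
(row=4, col=4): c = 0.6060 + -1.1920i → escape time 2
(row=4, col=5): c = 0.8900 + -1.1920i → escape time 2
(row=5, col=0): c = -0.5300 + -1.3800i → escape time 2
(row=5, col=1): c = -0.2460 + -1.3800i → escape time 2
(row=5, col=2): c = 0.0380 + -1.3800i → escape time 2
(row=5, col=3): c = 0.3220 + -1.3800i → escape time 2
(row=5, col=4): c = 0.6060 + -1.3800i → escape time 2
(row=5, col=5): c = 0.8900 + -1.3800i → escape time 2

Answer: 777743
777732
577432
465322
333222
222222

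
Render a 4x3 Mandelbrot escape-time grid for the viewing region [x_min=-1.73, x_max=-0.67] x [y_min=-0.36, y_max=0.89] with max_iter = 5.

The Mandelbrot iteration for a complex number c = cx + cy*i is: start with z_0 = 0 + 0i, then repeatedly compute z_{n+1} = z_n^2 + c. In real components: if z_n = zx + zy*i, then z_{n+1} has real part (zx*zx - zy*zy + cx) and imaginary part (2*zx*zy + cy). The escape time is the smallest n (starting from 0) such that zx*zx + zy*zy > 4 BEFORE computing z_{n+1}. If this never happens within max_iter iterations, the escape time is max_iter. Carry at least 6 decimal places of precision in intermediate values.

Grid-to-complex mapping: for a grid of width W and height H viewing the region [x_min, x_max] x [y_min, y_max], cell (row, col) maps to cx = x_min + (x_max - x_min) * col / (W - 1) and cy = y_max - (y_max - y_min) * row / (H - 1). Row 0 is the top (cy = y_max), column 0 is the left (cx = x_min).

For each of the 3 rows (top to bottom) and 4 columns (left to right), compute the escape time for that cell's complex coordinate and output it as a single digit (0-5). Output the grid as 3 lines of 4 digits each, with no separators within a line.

Answer: 2334
4555
3555

Derivation:
(row=0, col=0): c = -1.7300 + 0.8900i → escape time 2
(row=0, col=1): c = -1.3767 + 0.8900i → escape time 3
(row=0, col=2): c = -1.0233 + 0.8900i → escape time 3
(row=0, col=3): c = -0.6700 + 0.8900i → escape time 4
(row=1, col=0): c = -1.7300 + 0.2650i → escape time 4
(row=1, col=1): c = -1.3767 + 0.2650i → escape time 5
(row=1, col=2): c = -1.0233 + 0.2650i → escape time 5
(row=1, col=3): c = -0.6700 + 0.2650i → escape time 5
(row=2, col=0): c = -1.7300 + -0.3600i → escape time 3
(row=2, col=1): c = -1.3767 + -0.3600i → escape time 5
(row=2, col=2): c = -1.0233 + -0.3600i → escape time 5
(row=2, col=3): c = -0.6700 + -0.3600i → escape time 5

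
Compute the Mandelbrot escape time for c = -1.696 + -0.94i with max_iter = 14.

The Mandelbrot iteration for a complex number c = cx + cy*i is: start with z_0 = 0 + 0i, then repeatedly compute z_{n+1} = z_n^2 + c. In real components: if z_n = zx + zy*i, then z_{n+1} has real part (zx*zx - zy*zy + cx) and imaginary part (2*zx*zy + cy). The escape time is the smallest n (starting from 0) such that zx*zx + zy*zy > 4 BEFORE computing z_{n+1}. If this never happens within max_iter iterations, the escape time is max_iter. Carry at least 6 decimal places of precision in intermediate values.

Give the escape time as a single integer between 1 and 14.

z_0 = 0 + 0i, c = -1.6960 + -0.9400i
Iter 1: z = -1.6960 + -0.9400i, |z|^2 = 3.7600
Iter 2: z = 0.2968 + 2.2485i, |z|^2 = 5.1438
Escaped at iteration 2

Answer: 2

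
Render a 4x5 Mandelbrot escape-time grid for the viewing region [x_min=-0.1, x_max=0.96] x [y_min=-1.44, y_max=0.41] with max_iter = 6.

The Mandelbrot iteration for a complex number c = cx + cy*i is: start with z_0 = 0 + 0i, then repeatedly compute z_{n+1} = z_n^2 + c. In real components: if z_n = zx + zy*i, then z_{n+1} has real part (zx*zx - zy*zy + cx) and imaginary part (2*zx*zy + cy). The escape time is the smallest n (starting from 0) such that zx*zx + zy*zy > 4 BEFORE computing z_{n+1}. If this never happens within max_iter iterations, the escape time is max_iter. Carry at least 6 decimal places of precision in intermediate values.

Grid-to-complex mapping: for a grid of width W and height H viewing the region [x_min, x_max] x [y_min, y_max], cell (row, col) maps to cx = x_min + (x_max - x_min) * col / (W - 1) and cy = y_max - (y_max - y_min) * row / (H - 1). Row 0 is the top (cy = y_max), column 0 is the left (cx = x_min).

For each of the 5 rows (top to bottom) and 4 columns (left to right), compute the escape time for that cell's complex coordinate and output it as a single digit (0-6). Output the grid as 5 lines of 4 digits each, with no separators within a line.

(row=0, col=0): c = -0.1000 + 0.4100i → escape time 6
(row=0, col=1): c = 0.2533 + 0.4100i → escape time 6
(row=0, col=2): c = 0.6067 + 0.4100i → escape time 4
(row=0, col=3): c = 0.9600 + 0.4100i → escape time 2
(row=1, col=0): c = -0.1000 + -0.0525i → escape time 6
(row=1, col=1): c = 0.2533 + -0.0525i → escape time 6
(row=1, col=2): c = 0.6067 + -0.0525i → escape time 4
(row=1, col=3): c = 0.9600 + -0.0525i → escape time 3
(row=2, col=0): c = -0.1000 + -0.5150i → escape time 6
(row=2, col=1): c = 0.2533 + -0.5150i → escape time 6
(row=2, col=2): c = 0.6067 + -0.5150i → escape time 3
(row=2, col=3): c = 0.9600 + -0.5150i → escape time 2
(row=3, col=0): c = -0.1000 + -0.9775i → escape time 6
(row=3, col=1): c = 0.2533 + -0.9775i → escape time 4
(row=3, col=2): c = 0.6067 + -0.9775i → escape time 2
(row=3, col=3): c = 0.9600 + -0.9775i → escape time 2
(row=4, col=0): c = -0.1000 + -1.4400i → escape time 2
(row=4, col=1): c = 0.2533 + -1.4400i → escape time 2
(row=4, col=2): c = 0.6067 + -1.4400i → escape time 2
(row=4, col=3): c = 0.9600 + -1.4400i → escape time 2

Answer: 6642
6643
6632
6422
2222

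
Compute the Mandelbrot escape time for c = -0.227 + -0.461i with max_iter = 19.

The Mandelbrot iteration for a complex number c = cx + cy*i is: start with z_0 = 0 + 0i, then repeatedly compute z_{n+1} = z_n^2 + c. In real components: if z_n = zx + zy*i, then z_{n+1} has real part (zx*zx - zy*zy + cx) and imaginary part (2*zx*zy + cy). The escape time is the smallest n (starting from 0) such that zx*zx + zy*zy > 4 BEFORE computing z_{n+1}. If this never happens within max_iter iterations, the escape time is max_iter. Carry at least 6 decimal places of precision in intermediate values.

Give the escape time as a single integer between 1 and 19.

Answer: 19

Derivation:
z_0 = 0 + 0i, c = -0.2270 + -0.4610i
Iter 1: z = -0.2270 + -0.4610i, |z|^2 = 0.2641
Iter 2: z = -0.3880 + -0.2517i, |z|^2 = 0.2139
Iter 3: z = -0.1398 + -0.2657i, |z|^2 = 0.0901
Iter 4: z = -0.2780 + -0.3867i, |z|^2 = 0.2268
Iter 5: z = -0.2992 + -0.2460i, |z|^2 = 0.1500
Iter 6: z = -0.1980 + -0.3138i, |z|^2 = 0.1377
Iter 7: z = -0.2863 + -0.3368i, |z|^2 = 0.1954
Iter 8: z = -0.2585 + -0.2682i, |z|^2 = 0.1387
Iter 9: z = -0.2321 + -0.3224i, |z|^2 = 0.1578
Iter 10: z = -0.2770 + -0.3113i, |z|^2 = 0.1737
Iter 11: z = -0.2472 + -0.2885i, |z|^2 = 0.1443
Iter 12: z = -0.2491 + -0.3184i, |z|^2 = 0.1634
Iter 13: z = -0.2663 + -0.3024i, |z|^2 = 0.1623
Iter 14: z = -0.2475 + -0.3000i, |z|^2 = 0.1512
Iter 15: z = -0.2557 + -0.3125i, |z|^2 = 0.1631
Iter 16: z = -0.2593 + -0.3012i, |z|^2 = 0.1579
Iter 17: z = -0.2505 + -0.3048i, |z|^2 = 0.1557
Iter 18: z = -0.2572 + -0.3083i, |z|^2 = 0.1612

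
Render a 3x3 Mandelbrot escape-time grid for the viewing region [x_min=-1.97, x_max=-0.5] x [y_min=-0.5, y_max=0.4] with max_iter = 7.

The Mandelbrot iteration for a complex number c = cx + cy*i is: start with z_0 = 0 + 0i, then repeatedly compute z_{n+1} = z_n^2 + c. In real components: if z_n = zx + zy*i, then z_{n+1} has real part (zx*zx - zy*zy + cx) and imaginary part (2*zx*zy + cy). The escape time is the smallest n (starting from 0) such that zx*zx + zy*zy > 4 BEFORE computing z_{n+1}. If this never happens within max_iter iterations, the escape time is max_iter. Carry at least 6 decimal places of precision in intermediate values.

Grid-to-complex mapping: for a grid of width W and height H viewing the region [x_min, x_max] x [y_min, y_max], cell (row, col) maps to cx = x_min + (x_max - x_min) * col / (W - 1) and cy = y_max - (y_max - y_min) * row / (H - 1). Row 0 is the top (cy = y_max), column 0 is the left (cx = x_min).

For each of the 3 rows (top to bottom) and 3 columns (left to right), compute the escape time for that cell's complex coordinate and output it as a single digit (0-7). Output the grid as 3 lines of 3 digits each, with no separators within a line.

Answer: 177
577
147

Derivation:
(row=0, col=0): c = -1.9700 + 0.4000i → escape time 1
(row=0, col=1): c = -1.2350 + 0.4000i → escape time 7
(row=0, col=2): c = -0.5000 + 0.4000i → escape time 7
(row=1, col=0): c = -1.9700 + -0.0500i → escape time 5
(row=1, col=1): c = -1.2350 + -0.0500i → escape time 7
(row=1, col=2): c = -0.5000 + -0.0500i → escape time 7
(row=2, col=0): c = -1.9700 + -0.5000i → escape time 1
(row=2, col=1): c = -1.2350 + -0.5000i → escape time 4
(row=2, col=2): c = -0.5000 + -0.5000i → escape time 7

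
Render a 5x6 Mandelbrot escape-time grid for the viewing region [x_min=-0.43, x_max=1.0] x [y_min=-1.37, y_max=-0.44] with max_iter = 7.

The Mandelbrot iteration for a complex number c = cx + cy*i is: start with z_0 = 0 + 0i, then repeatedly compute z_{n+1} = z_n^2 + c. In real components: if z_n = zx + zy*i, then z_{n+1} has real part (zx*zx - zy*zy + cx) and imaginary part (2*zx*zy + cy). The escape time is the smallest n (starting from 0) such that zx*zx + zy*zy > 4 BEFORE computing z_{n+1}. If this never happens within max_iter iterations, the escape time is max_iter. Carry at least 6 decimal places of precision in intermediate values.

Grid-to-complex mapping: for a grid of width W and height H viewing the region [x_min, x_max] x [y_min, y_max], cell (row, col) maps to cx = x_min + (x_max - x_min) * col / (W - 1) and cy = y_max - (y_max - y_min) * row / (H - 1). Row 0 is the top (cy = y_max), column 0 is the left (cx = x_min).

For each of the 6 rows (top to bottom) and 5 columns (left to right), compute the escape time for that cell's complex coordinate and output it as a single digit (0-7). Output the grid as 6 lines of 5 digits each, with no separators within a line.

(row=0, col=0): c = -0.4300 + -0.4400i → escape time 7
(row=0, col=1): c = -0.0725 + -0.4400i → escape time 7
(row=0, col=2): c = 0.2850 + -0.4400i → escape time 7
(row=0, col=3): c = 0.6425 + -0.4400i → escape time 3
(row=0, col=4): c = 1.0000 + -0.4400i → escape time 2
(row=1, col=0): c = -0.4300 + -0.6260i → escape time 7
(row=1, col=1): c = -0.0725 + -0.6260i → escape time 7
(row=1, col=2): c = 0.2850 + -0.6260i → escape time 7
(row=1, col=3): c = 0.6425 + -0.6260i → escape time 3
(row=1, col=4): c = 1.0000 + -0.6260i → escape time 2
(row=2, col=0): c = -0.4300 + -0.8120i → escape time 6
(row=2, col=1): c = -0.0725 + -0.8120i → escape time 7
(row=2, col=2): c = 0.2850 + -0.8120i → escape time 5
(row=2, col=3): c = 0.6425 + -0.8120i → escape time 3
(row=2, col=4): c = 1.0000 + -0.8120i → escape time 2
(row=3, col=0): c = -0.4300 + -0.9980i → escape time 4
(row=3, col=1): c = -0.0725 + -0.9980i → escape time 7
(row=3, col=2): c = 0.2850 + -0.9980i → escape time 3
(row=3, col=3): c = 0.6425 + -0.9980i → escape time 2
(row=3, col=4): c = 1.0000 + -0.9980i → escape time 2
(row=4, col=0): c = -0.4300 + -1.1840i → escape time 3
(row=4, col=1): c = -0.0725 + -1.1840i → escape time 3
(row=4, col=2): c = 0.2850 + -1.1840i → escape time 2
(row=4, col=3): c = 0.6425 + -1.1840i → escape time 2
(row=4, col=4): c = 1.0000 + -1.1840i → escape time 2
(row=5, col=0): c = -0.4300 + -1.3700i → escape time 2
(row=5, col=1): c = -0.0725 + -1.3700i → escape time 2
(row=5, col=2): c = 0.2850 + -1.3700i → escape time 2
(row=5, col=3): c = 0.6425 + -1.3700i → escape time 2
(row=5, col=4): c = 1.0000 + -1.3700i → escape time 2

Answer: 77732
77732
67532
47322
33222
22222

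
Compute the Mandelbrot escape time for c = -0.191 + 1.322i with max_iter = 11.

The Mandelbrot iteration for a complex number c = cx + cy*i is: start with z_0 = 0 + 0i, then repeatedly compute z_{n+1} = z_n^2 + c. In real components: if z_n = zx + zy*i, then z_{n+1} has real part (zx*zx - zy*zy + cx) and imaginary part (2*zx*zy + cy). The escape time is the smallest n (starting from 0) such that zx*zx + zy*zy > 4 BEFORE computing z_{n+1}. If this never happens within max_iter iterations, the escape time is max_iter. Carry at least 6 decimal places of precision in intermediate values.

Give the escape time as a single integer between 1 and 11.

Answer: 2

Derivation:
z_0 = 0 + 0i, c = -0.1910 + 1.3220i
Iter 1: z = -0.1910 + 1.3220i, |z|^2 = 1.7842
Iter 2: z = -1.9022 + 0.8170i, |z|^2 = 4.2859
Escaped at iteration 2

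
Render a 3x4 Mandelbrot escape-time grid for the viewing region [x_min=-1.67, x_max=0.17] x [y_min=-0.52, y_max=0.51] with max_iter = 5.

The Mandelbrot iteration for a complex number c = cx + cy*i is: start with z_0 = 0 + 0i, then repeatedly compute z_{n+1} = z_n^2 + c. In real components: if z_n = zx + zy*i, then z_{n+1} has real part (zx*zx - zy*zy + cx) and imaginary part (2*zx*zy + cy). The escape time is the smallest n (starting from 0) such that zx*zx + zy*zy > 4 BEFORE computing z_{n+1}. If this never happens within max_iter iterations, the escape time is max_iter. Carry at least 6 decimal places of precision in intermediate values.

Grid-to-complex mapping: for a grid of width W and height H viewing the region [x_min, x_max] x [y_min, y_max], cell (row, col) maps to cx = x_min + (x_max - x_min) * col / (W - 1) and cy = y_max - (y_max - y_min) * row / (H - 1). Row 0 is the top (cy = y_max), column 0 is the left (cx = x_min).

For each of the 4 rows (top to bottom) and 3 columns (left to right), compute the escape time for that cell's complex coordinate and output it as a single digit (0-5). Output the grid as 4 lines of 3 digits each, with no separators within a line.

Answer: 355
455
455
355

Derivation:
(row=0, col=0): c = -1.6700 + 0.5100i → escape time 3
(row=0, col=1): c = -0.7500 + 0.5100i → escape time 5
(row=0, col=2): c = 0.1700 + 0.5100i → escape time 5
(row=1, col=0): c = -1.6700 + 0.1667i → escape time 4
(row=1, col=1): c = -0.7500 + 0.1667i → escape time 5
(row=1, col=2): c = 0.1700 + 0.1667i → escape time 5
(row=2, col=0): c = -1.6700 + -0.1767i → escape time 4
(row=2, col=1): c = -0.7500 + -0.1767i → escape time 5
(row=2, col=2): c = 0.1700 + -0.1767i → escape time 5
(row=3, col=0): c = -1.6700 + -0.5200i → escape time 3
(row=3, col=1): c = -0.7500 + -0.5200i → escape time 5
(row=3, col=2): c = 0.1700 + -0.5200i → escape time 5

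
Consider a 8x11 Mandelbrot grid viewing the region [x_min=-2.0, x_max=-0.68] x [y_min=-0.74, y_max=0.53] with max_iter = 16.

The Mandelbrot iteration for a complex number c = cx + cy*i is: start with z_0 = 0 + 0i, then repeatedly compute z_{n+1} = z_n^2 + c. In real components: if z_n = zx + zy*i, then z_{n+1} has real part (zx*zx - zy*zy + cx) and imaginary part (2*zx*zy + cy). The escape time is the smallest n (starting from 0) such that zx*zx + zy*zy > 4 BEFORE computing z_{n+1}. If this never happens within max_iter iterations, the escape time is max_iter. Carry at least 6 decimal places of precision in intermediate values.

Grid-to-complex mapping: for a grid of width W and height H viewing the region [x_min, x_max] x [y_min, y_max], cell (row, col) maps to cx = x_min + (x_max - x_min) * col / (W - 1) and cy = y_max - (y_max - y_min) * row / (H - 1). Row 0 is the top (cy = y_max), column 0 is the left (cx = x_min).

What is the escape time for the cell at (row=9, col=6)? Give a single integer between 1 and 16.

z_0 = 0 + 0i, c = -0.8686 + -0.6130i
Iter 1: z = -0.8686 + -0.6130i, |z|^2 = 1.1302
Iter 2: z = -0.4899 + 0.4519i, |z|^2 = 0.4442
Iter 3: z = -0.8327 + -1.0558i, |z|^2 = 1.8081
Iter 4: z = -1.2898 + 1.1453i, |z|^2 = 2.9753
Iter 5: z = -0.5169 + -3.5674i, |z|^2 = 12.9936
Escaped at iteration 5

Answer: 5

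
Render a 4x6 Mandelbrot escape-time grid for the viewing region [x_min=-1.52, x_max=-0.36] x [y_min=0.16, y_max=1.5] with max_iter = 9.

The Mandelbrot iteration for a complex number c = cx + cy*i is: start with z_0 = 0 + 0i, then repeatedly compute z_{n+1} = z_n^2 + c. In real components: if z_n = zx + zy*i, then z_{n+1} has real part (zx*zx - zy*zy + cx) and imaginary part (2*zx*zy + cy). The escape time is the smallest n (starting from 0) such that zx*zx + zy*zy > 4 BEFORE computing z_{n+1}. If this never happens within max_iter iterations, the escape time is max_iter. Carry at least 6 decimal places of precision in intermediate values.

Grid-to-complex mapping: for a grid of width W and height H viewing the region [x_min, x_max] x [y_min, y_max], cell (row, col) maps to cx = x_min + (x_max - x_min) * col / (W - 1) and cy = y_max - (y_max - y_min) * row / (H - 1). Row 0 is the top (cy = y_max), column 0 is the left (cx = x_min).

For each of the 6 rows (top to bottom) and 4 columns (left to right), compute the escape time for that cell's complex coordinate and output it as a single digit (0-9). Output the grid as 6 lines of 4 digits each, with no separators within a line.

(row=0, col=0): c = -1.5200 + 1.5000i → escape time 1
(row=0, col=1): c = -1.1333 + 1.5000i → escape time 2
(row=0, col=2): c = -0.7467 + 1.5000i → escape time 2
(row=0, col=3): c = -0.3600 + 1.5000i → escape time 2
(row=1, col=0): c = -1.5200 + 1.2320i → escape time 2
(row=1, col=1): c = -1.1333 + 1.2320i → escape time 2
(row=1, col=2): c = -0.7467 + 1.2320i → escape time 3
(row=1, col=3): c = -0.3600 + 1.2320i → escape time 3
(row=2, col=0): c = -1.5200 + 0.9640i → escape time 3
(row=2, col=1): c = -1.1333 + 0.9640i → escape time 3
(row=2, col=2): c = -0.7467 + 0.9640i → escape time 3
(row=2, col=3): c = -0.3600 + 0.9640i → escape time 5
(row=3, col=0): c = -1.5200 + 0.6960i → escape time 3
(row=3, col=1): c = -1.1333 + 0.6960i → escape time 3
(row=3, col=2): c = -0.7467 + 0.6960i → escape time 5
(row=3, col=3): c = -0.3600 + 0.6960i → escape time 9
(row=4, col=0): c = -1.5200 + 0.4280i → escape time 3
(row=4, col=1): c = -1.1333 + 0.4280i → escape time 6
(row=4, col=2): c = -0.7467 + 0.4280i → escape time 8
(row=4, col=3): c = -0.3600 + 0.4280i → escape time 9
(row=5, col=0): c = -1.5200 + 0.1600i → escape time 5
(row=5, col=1): c = -1.1333 + 0.1600i → escape time 9
(row=5, col=2): c = -0.7467 + 0.1600i → escape time 9
(row=5, col=3): c = -0.3600 + 0.1600i → escape time 9

Answer: 1222
2233
3335
3359
3689
5999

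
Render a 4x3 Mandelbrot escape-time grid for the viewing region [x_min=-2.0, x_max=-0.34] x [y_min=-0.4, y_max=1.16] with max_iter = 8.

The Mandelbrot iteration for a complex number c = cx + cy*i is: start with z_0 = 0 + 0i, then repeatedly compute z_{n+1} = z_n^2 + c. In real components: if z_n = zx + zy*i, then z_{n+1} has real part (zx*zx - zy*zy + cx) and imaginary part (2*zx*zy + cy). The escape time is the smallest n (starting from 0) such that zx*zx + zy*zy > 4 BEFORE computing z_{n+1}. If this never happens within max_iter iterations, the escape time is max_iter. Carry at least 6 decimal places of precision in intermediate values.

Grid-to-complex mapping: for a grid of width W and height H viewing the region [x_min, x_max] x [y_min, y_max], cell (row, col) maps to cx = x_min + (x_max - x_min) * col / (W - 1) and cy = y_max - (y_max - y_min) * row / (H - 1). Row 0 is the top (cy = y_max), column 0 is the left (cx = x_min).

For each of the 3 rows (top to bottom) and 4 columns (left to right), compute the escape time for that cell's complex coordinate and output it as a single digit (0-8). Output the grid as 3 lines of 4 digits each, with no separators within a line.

(row=0, col=0): c = -2.0000 + 1.1600i → escape time 1
(row=0, col=1): c = -1.4467 + 1.1600i → escape time 2
(row=0, col=2): c = -0.8933 + 1.1600i → escape time 3
(row=0, col=3): c = -0.3400 + 1.1600i → escape time 4
(row=1, col=0): c = -2.0000 + 0.3800i → escape time 1
(row=1, col=1): c = -1.4467 + 0.3800i → escape time 4
(row=1, col=2): c = -0.8933 + 0.3800i → escape time 7
(row=1, col=3): c = -0.3400 + 0.3800i → escape time 8
(row=2, col=0): c = -2.0000 + -0.4000i → escape time 1
(row=2, col=1): c = -1.4467 + -0.4000i → escape time 4
(row=2, col=2): c = -0.8933 + -0.4000i → escape time 7
(row=2, col=3): c = -0.3400 + -0.4000i → escape time 8

Answer: 1234
1478
1478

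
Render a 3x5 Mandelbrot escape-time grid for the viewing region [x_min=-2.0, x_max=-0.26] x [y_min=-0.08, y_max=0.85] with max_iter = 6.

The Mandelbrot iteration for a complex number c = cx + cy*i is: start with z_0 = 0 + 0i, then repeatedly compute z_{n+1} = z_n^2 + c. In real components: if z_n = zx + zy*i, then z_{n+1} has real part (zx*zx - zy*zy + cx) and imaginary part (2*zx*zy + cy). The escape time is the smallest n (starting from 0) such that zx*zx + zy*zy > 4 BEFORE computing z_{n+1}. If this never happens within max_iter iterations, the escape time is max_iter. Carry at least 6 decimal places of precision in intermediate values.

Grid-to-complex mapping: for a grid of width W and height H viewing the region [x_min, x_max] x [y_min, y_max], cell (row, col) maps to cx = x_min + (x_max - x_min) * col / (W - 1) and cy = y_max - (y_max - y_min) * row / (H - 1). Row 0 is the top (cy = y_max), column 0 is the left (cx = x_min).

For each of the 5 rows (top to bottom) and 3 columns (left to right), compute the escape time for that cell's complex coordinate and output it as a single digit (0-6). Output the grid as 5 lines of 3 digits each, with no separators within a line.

Answer: 136
146
166
166
166

Derivation:
(row=0, col=0): c = -2.0000 + 0.8500i → escape time 1
(row=0, col=1): c = -1.1300 + 0.8500i → escape time 3
(row=0, col=2): c = -0.2600 + 0.8500i → escape time 6
(row=1, col=0): c = -2.0000 + 0.6175i → escape time 1
(row=1, col=1): c = -1.1300 + 0.6175i → escape time 4
(row=1, col=2): c = -0.2600 + 0.6175i → escape time 6
(row=2, col=0): c = -2.0000 + 0.3850i → escape time 1
(row=2, col=1): c = -1.1300 + 0.3850i → escape time 6
(row=2, col=2): c = -0.2600 + 0.3850i → escape time 6
(row=3, col=0): c = -2.0000 + 0.1525i → escape time 1
(row=3, col=1): c = -1.1300 + 0.1525i → escape time 6
(row=3, col=2): c = -0.2600 + 0.1525i → escape time 6
(row=4, col=0): c = -2.0000 + -0.0800i → escape time 1
(row=4, col=1): c = -1.1300 + -0.0800i → escape time 6
(row=4, col=2): c = -0.2600 + -0.0800i → escape time 6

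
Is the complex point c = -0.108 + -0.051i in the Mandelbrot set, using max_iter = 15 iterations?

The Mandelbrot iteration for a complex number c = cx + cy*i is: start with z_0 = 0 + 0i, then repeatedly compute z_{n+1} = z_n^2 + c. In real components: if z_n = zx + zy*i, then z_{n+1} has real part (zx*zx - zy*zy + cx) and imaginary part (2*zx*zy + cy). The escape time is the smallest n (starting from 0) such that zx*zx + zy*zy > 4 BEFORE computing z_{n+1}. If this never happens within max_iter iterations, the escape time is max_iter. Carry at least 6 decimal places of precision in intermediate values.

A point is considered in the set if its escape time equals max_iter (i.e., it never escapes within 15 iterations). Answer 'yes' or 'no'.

Answer: yes

Derivation:
z_0 = 0 + 0i, c = -0.1080 + -0.0510i
Iter 1: z = -0.1080 + -0.0510i, |z|^2 = 0.0143
Iter 2: z = -0.0989 + -0.0400i, |z|^2 = 0.0114
Iter 3: z = -0.0998 + -0.0431i, |z|^2 = 0.0118
Iter 4: z = -0.0999 + -0.0424i, |z|^2 = 0.0118
Iter 5: z = -0.0998 + -0.0425i, |z|^2 = 0.0118
Iter 6: z = -0.0998 + -0.0425i, |z|^2 = 0.0118
Iter 7: z = -0.0998 + -0.0425i, |z|^2 = 0.0118
Iter 8: z = -0.0998 + -0.0425i, |z|^2 = 0.0118
Iter 9: z = -0.0998 + -0.0425i, |z|^2 = 0.0118
Iter 10: z = -0.0998 + -0.0425i, |z|^2 = 0.0118
Iter 11: z = -0.0998 + -0.0425i, |z|^2 = 0.0118
Iter 12: z = -0.0998 + -0.0425i, |z|^2 = 0.0118
Iter 13: z = -0.0998 + -0.0425i, |z|^2 = 0.0118
Iter 14: z = -0.0998 + -0.0425i, |z|^2 = 0.0118
Did not escape in 15 iterations → in set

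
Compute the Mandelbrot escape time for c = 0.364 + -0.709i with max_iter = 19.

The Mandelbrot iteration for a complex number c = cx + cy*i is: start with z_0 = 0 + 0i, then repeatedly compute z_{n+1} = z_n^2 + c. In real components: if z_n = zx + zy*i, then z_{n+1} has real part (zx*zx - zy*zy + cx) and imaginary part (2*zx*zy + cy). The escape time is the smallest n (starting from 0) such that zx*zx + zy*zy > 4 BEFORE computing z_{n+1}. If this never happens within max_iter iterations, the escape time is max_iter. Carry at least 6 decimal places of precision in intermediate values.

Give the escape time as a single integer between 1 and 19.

z_0 = 0 + 0i, c = 0.3640 + -0.7090i
Iter 1: z = 0.3640 + -0.7090i, |z|^2 = 0.6352
Iter 2: z = -0.0062 + -1.2252i, |z|^2 = 1.5010
Iter 3: z = -1.1370 + -0.6938i, |z|^2 = 1.7741
Iter 4: z = 1.1753 + 0.8687i, |z|^2 = 2.1359
Iter 5: z = 0.9905 + 1.3330i, |z|^2 = 2.7580
Iter 6: z = -0.4318 + 1.9317i, |z|^2 = 3.9178
Iter 7: z = -3.1810 + -2.3771i, |z|^2 = 15.7693
Escaped at iteration 7

Answer: 7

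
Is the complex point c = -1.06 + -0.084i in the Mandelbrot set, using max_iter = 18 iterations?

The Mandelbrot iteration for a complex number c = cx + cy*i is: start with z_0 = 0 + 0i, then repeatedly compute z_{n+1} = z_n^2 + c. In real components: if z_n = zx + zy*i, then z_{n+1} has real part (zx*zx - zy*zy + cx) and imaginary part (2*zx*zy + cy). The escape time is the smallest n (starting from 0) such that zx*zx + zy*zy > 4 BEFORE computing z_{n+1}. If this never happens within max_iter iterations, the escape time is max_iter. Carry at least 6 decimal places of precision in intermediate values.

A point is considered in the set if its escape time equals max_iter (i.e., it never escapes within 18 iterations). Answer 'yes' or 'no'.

Answer: yes

Derivation:
z_0 = 0 + 0i, c = -1.0600 + -0.0840i
Iter 1: z = -1.0600 + -0.0840i, |z|^2 = 1.1307
Iter 2: z = 0.0565 + 0.0941i, |z|^2 = 0.0120
Iter 3: z = -1.0657 + -0.0734i, |z|^2 = 1.1410
Iter 4: z = 0.0702 + 0.0724i, |z|^2 = 0.0102
Iter 5: z = -1.0603 + -0.0738i, |z|^2 = 1.1297
Iter 6: z = 0.0588 + 0.0726i, |z|^2 = 0.0087
Iter 7: z = -1.0618 + -0.0755i, |z|^2 = 1.1331
Iter 8: z = 0.0617 + 0.0763i, |z|^2 = 0.0096
Iter 9: z = -1.0620 + -0.0746i, |z|^2 = 1.1334
Iter 10: z = 0.0623 + 0.0744i, |z|^2 = 0.0094
Iter 11: z = -1.0617 + -0.0747i, |z|^2 = 1.1327
Iter 12: z = 0.0615 + 0.0747i, |z|^2 = 0.0094
Iter 13: z = -1.0618 + -0.0748i, |z|^2 = 1.1330
Iter 14: z = 0.0618 + 0.0749i, |z|^2 = 0.0094
Iter 15: z = -1.0618 + -0.0747i, |z|^2 = 1.1330
Iter 16: z = 0.0618 + 0.0747i, |z|^2 = 0.0094
Iter 17: z = -1.0618 + -0.0748i, |z|^2 = 1.1329
Did not escape in 18 iterations → in set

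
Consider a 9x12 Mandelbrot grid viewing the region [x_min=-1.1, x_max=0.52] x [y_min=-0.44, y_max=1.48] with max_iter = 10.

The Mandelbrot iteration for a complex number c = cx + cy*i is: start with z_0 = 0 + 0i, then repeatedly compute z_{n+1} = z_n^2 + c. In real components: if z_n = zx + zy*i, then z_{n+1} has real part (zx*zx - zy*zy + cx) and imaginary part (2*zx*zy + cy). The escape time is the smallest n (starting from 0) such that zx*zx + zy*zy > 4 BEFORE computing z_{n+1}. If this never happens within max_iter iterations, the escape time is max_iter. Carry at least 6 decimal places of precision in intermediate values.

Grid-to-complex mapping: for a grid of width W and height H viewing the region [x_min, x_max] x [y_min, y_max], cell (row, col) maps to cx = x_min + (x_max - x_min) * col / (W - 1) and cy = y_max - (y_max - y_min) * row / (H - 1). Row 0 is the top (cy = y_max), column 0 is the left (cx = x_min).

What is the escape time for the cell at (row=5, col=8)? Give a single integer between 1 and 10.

Answer: 4

Derivation:
z_0 = 0 + 0i, c = 0.5200 + 0.6073i
Iter 1: z = 0.5200 + 0.6073i, |z|^2 = 0.6392
Iter 2: z = 0.4216 + 1.2388i, |z|^2 = 1.7125
Iter 3: z = -0.8370 + 1.6519i, |z|^2 = 3.4293
Iter 4: z = -1.5083 + -2.1579i, |z|^2 = 6.9314
Escaped at iteration 4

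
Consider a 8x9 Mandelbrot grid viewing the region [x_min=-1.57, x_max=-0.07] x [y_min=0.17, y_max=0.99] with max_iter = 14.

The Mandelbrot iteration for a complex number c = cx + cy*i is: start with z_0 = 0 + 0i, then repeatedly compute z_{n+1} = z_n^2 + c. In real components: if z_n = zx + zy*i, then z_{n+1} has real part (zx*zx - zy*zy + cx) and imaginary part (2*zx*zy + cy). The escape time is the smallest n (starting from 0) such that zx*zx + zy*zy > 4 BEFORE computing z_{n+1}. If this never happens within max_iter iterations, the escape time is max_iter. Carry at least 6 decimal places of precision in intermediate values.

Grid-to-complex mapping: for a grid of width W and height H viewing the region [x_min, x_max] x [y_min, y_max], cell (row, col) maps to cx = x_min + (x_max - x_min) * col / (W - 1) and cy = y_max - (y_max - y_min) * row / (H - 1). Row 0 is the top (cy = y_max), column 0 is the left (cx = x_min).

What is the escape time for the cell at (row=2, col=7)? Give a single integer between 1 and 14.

Answer: 14

Derivation:
z_0 = 0 + 0i, c = -0.0700 + 0.7850i
Iter 1: z = -0.0700 + 0.7850i, |z|^2 = 0.6211
Iter 2: z = -0.6813 + 0.6751i, |z|^2 = 0.9200
Iter 3: z = -0.0616 + -0.1349i, |z|^2 = 0.0220
Iter 4: z = -0.0844 + 0.8016i, |z|^2 = 0.6497
Iter 5: z = -0.7055 + 0.6497i, |z|^2 = 0.9197
Iter 6: z = 0.0056 + -0.1316i, |z|^2 = 0.0174
Iter 7: z = -0.0873 + 0.7835i, |z|^2 = 0.6215
Iter 8: z = -0.6763 + 0.6482i, |z|^2 = 0.8775
Iter 9: z = -0.0328 + -0.0918i, |z|^2 = 0.0095
Iter 10: z = -0.0773 + 0.7910i, |z|^2 = 0.6317
Iter 11: z = -0.6897 + 0.6626i, |z|^2 = 0.9148
Iter 12: z = -0.0334 + -0.1291i, |z|^2 = 0.0178
Iter 13: z = -0.0856 + 0.7936i, |z|^2 = 0.6371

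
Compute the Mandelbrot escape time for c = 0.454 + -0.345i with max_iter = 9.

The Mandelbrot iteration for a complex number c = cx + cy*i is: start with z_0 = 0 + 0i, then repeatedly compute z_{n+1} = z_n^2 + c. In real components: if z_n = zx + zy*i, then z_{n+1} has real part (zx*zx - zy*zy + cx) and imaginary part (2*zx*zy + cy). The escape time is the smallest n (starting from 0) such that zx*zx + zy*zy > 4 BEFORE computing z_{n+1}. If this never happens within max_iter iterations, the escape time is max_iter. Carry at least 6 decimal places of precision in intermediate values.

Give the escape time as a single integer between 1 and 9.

z_0 = 0 + 0i, c = 0.4540 + -0.3450i
Iter 1: z = 0.4540 + -0.3450i, |z|^2 = 0.3251
Iter 2: z = 0.5411 + -0.6583i, |z|^2 = 0.7261
Iter 3: z = 0.3135 + -1.0574i, |z|^2 = 1.2163
Iter 4: z = -0.5657 + -1.0079i, |z|^2 = 1.3359
Iter 5: z = -0.2418 + 0.7954i, |z|^2 = 0.6912
Iter 6: z = -0.1202 + -0.7297i, |z|^2 = 0.5469
Iter 7: z = -0.0640 + -0.1695i, |z|^2 = 0.0328
Iter 8: z = 0.4293 + -0.3233i, |z|^2 = 0.2889

Answer: 9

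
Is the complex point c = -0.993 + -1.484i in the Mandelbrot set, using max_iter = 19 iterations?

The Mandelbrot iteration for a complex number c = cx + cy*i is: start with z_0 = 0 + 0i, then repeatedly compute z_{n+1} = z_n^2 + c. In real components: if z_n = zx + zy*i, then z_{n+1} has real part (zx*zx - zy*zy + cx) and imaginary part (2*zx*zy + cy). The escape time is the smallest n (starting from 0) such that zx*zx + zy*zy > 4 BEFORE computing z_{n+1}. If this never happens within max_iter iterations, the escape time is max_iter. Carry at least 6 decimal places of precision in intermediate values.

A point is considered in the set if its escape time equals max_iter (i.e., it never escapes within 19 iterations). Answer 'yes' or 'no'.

Answer: no

Derivation:
z_0 = 0 + 0i, c = -0.9930 + -1.4840i
Iter 1: z = -0.9930 + -1.4840i, |z|^2 = 3.1883
Iter 2: z = -2.2092 + 1.4632i, |z|^2 = 7.0216
Escaped at iteration 2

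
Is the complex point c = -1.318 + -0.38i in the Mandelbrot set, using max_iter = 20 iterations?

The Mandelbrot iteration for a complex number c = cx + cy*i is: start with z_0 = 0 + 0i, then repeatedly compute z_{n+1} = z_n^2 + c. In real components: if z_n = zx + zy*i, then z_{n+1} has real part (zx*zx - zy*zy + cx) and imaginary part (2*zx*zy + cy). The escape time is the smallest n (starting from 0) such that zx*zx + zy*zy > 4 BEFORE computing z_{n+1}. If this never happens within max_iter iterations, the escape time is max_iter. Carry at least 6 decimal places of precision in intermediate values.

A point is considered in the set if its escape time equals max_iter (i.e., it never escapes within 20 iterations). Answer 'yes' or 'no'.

z_0 = 0 + 0i, c = -1.3180 + -0.3800i
Iter 1: z = -1.3180 + -0.3800i, |z|^2 = 1.8815
Iter 2: z = 0.2747 + 0.6217i, |z|^2 = 0.4620
Iter 3: z = -1.6290 + -0.0384i, |z|^2 = 2.6552
Iter 4: z = 1.3342 + -0.2548i, |z|^2 = 1.8450
Iter 5: z = 0.3972 + -1.0600i, |z|^2 = 1.2813
Iter 6: z = -2.2838 + -1.2220i, |z|^2 = 6.7092
Escaped at iteration 6

Answer: no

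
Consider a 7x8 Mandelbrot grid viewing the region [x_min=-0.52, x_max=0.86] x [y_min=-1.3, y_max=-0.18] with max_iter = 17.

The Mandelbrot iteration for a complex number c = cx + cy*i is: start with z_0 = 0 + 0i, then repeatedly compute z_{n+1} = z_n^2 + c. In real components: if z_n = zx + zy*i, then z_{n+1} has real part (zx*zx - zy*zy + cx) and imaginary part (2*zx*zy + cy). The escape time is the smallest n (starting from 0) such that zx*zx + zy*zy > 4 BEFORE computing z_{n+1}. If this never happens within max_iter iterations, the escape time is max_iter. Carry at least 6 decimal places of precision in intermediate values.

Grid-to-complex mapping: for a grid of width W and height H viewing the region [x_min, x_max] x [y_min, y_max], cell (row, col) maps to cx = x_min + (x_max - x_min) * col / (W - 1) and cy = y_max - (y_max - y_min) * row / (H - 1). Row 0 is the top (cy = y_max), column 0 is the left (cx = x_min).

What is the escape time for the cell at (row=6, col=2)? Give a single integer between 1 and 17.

Answer: 4

Derivation:
z_0 = 0 + 0i, c = -0.0600 + -1.1400i
Iter 1: z = -0.0600 + -1.1400i, |z|^2 = 1.3032
Iter 2: z = -1.3560 + -1.0032i, |z|^2 = 2.8451
Iter 3: z = 0.7723 + 1.5807i, |z|^2 = 3.0950
Iter 4: z = -1.9621 + 1.3016i, |z|^2 = 5.5438
Escaped at iteration 4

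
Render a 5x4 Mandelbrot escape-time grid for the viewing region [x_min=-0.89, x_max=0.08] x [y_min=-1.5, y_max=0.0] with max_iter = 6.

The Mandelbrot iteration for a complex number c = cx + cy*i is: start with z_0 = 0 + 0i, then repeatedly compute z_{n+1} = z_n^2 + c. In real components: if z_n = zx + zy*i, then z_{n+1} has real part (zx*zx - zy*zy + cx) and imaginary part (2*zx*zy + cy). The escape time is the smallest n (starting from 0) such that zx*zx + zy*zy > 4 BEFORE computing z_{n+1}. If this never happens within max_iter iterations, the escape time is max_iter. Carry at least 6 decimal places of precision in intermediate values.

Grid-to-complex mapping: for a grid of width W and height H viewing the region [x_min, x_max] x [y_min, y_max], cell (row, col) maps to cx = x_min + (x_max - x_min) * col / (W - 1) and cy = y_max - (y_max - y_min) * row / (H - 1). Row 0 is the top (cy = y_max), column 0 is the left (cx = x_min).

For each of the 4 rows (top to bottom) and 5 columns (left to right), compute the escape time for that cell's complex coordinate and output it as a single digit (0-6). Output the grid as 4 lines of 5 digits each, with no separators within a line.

(row=0, col=0): c = -0.8900 + 0.0000i → escape time 6
(row=0, col=1): c = -0.6475 + 0.0000i → escape time 6
(row=0, col=2): c = -0.4050 + 0.0000i → escape time 6
(row=0, col=3): c = -0.1625 + 0.0000i → escape time 6
(row=0, col=4): c = 0.0800 + 0.0000i → escape time 6
(row=1, col=0): c = -0.8900 + -0.5000i → escape time 5
(row=1, col=1): c = -0.6475 + -0.5000i → escape time 6
(row=1, col=2): c = -0.4050 + -0.5000i → escape time 6
(row=1, col=3): c = -0.1625 + -0.5000i → escape time 6
(row=1, col=4): c = 0.0800 + -0.5000i → escape time 6
(row=2, col=0): c = -0.8900 + -1.0000i → escape time 3
(row=2, col=1): c = -0.6475 + -1.0000i → escape time 4
(row=2, col=2): c = -0.4050 + -1.0000i → escape time 4
(row=2, col=3): c = -0.1625 + -1.0000i → escape time 6
(row=2, col=4): c = 0.0800 + -1.0000i → escape time 4
(row=3, col=0): c = -0.8900 + -1.5000i → escape time 2
(row=3, col=1): c = -0.6475 + -1.5000i → escape time 2
(row=3, col=2): c = -0.4050 + -1.5000i → escape time 2
(row=3, col=3): c = -0.1625 + -1.5000i → escape time 2
(row=3, col=4): c = 0.0800 + -1.5000i → escape time 2

Answer: 66666
56666
34464
22222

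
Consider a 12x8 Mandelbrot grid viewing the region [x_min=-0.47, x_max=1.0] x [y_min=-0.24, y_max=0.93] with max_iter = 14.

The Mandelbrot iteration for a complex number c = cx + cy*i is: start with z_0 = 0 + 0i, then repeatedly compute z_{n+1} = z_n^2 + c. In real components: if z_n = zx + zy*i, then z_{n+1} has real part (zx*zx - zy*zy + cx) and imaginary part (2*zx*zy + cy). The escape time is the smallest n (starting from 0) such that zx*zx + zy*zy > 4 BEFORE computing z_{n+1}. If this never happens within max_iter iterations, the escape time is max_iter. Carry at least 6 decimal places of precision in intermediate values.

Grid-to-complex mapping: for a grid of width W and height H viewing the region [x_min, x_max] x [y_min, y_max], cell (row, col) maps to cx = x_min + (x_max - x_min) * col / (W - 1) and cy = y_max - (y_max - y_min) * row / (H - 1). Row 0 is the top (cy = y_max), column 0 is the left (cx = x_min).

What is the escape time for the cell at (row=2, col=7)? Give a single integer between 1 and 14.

z_0 = 0 + 0i, c = 0.4655 + 0.5957i
Iter 1: z = 0.4655 + 0.5957i, |z|^2 = 0.5715
Iter 2: z = 0.3272 + 1.1503i, |z|^2 = 1.4302
Iter 3: z = -0.7506 + 1.3485i, |z|^2 = 2.3819
Iter 4: z = -0.7896 + -1.4286i, |z|^2 = 2.6646
Iter 5: z = -0.9520 + 2.8520i, |z|^2 = 9.0401
Escaped at iteration 5

Answer: 5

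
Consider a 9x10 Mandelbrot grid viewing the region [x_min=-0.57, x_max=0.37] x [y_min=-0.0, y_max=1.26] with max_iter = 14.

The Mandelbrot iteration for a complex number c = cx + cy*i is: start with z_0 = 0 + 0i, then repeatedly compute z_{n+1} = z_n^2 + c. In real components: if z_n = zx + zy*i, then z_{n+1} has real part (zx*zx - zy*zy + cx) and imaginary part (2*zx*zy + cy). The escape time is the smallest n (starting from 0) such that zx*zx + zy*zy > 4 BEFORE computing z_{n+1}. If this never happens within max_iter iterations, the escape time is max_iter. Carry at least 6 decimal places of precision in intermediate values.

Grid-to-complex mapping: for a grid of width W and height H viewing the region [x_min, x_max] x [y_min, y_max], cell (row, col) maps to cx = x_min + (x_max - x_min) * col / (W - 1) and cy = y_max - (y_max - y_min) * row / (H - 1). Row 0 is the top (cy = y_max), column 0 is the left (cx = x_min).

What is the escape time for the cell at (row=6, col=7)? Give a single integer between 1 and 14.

Answer: 14

Derivation:
z_0 = 0 + 0i, c = 0.2525 + 0.4200i
Iter 1: z = 0.2525 + 0.4200i, |z|^2 = 0.2402
Iter 2: z = 0.1399 + 0.6321i, |z|^2 = 0.4191
Iter 3: z = -0.1275 + 0.5968i, |z|^2 = 0.3724
Iter 4: z = -0.0874 + 0.2678i, |z|^2 = 0.0794
Iter 5: z = 0.1884 + 0.3732i, |z|^2 = 0.1748
Iter 6: z = 0.1487 + 0.5606i, |z|^2 = 0.3364
Iter 7: z = -0.0397 + 0.5868i, |z|^2 = 0.3459
Iter 8: z = -0.0902 + 0.3734i, |z|^2 = 0.1476
Iter 9: z = 0.1212 + 0.3526i, |z|^2 = 0.1390
Iter 10: z = 0.1429 + 0.5055i, |z|^2 = 0.2759
Iter 11: z = 0.0174 + 0.5644i, |z|^2 = 0.3189
Iter 12: z = -0.0658 + 0.4397i, |z|^2 = 0.1976
Iter 13: z = 0.0635 + 0.3622i, |z|^2 = 0.1352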